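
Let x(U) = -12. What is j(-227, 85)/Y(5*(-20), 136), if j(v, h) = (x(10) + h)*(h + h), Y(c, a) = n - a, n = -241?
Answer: -12410/377 ≈ -32.918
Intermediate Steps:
Y(c, a) = -241 - a
j(v, h) = 2*h*(-12 + h) (j(v, h) = (-12 + h)*(h + h) = (-12 + h)*(2*h) = 2*h*(-12 + h))
j(-227, 85)/Y(5*(-20), 136) = (2*85*(-12 + 85))/(-241 - 1*136) = (2*85*73)/(-241 - 136) = 12410/(-377) = 12410*(-1/377) = -12410/377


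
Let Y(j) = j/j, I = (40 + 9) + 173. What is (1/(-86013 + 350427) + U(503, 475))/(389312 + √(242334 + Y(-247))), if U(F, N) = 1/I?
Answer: 2861832512/247132468010497977 - 7351*√242335/247132468010497977 ≈ 1.1566e-8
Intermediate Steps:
I = 222 (I = 49 + 173 = 222)
Y(j) = 1
U(F, N) = 1/222
(1/(-86013 + 350427) + U(503, 475))/(389312 + √(242334 + Y(-247))) = (1/(-86013 + 350427) + 1/222)/(389312 + √(242334 + 1)) = (1/264414 + 1/222)/(389312 + √242335) = 7351/(1630553*(389312 + √242335))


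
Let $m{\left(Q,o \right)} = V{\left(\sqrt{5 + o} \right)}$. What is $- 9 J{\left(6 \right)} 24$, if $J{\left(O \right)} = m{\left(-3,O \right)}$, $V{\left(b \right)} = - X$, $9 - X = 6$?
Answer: $648$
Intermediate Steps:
$X = 3$ ($X = 9 - 6 = 3$)
$V{\left(b \right)} = -3$ ($V{\left(b \right)} = \left(-1\right) 3 = -3$)
$m{\left(Q,o \right)} = -3$
$J{\left(O \right)} = -3$
$- 9 J{\left(6 \right)} 24 = \left(-9\right) \left(-3\right) 24 = 27 \cdot 24 = 648$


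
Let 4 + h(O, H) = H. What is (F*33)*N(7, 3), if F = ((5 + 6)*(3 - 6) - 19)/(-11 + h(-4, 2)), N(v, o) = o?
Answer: 396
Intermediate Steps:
h(O, H) = -4 + H
F = 4 (F = ((5 + 6)*(3 - 6) - 19)/(-11 + (-4 + 2)) = (11*(-3) - 19)/(-11 - 2) = (-33 - 19)/(-13) = -52*(-1/13) = 4)
(F*33)*N(7, 3) = (4*33)*3 = 132*3 = 396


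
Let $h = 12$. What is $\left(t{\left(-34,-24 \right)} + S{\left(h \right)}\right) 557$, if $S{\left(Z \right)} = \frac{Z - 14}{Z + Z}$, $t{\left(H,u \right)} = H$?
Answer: $- \frac{227813}{12} \approx -18984.0$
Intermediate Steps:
$S{\left(Z \right)} = \frac{-14 + Z}{2 Z}$
$\left(t{\left(-34,-24 \right)} + S{\left(h \right)}\right) 557 = \left(-34 + \frac{-14 + 12}{2 \cdot 12}\right) 557 = \left(-34 + \frac{1}{2} \cdot \frac{1}{12} \left(-2\right)\right) 557 = \left(-34 - \frac{1}{12}\right) 557 = \left(- \frac{409}{12}\right) 557 = - \frac{227813}{12}$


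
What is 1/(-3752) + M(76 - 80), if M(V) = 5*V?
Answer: -75041/3752 ≈ -20.000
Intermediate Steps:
1/(-3752) + M(76 - 80) = 1/(-3752) + 5*(76 - 80) = -1/3752 + 5*(-4) = -1/3752 - 20 = -75041/3752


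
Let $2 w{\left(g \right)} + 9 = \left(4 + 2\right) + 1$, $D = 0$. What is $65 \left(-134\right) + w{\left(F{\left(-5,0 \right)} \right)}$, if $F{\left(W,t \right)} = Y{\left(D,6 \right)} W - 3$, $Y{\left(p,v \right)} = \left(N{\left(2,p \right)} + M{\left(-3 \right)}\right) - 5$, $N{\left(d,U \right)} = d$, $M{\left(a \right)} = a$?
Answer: $-8711$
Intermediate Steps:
$Y{\left(p,v \right)} = -6$ ($Y{\left(p,v \right)} = \left(2 - 3\right) - 5 = -1 - 5 = -6$)
$F{\left(W,t \right)} = -3 - 6 W$ ($F{\left(W,t \right)} = - 6 W - 3 = -3 - 6 W$)
$w{\left(g \right)} = -1$ ($w{\left(g \right)} = - \frac{9}{2} + \frac{\left(4 + 2\right) + 1}{2} = - \frac{9}{2} + \frac{6 + 1}{2} = - \frac{9}{2} + \frac{1}{2} \cdot 7 = - \frac{9}{2} + \frac{7}{2} = -1$)
$65 \left(-134\right) + w{\left(F{\left(-5,0 \right)} \right)} = 65 \left(-134\right) - 1 = -8710 - 1 = -8711$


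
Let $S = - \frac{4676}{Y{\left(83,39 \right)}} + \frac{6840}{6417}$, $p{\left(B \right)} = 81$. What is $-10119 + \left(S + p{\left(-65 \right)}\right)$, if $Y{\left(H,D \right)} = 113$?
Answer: $- \frac{811999730}{80569} \approx -10078.0$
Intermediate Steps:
$S = - \frac{3248108}{80569}$ ($S = - \frac{4676}{113} + \frac{6840}{6417} = \left(-4676\right) \frac{1}{113} + 6840 \cdot \frac{1}{6417} = - \frac{4676}{113} + \frac{760}{713} = - \frac{3248108}{80569} \approx -40.315$)
$-10119 + \left(S + p{\left(-65 \right)}\right) = -10119 + \left(- \frac{3248108}{80569} + 81\right) = -10119 + \frac{3277981}{80569} = - \frac{811999730}{80569}$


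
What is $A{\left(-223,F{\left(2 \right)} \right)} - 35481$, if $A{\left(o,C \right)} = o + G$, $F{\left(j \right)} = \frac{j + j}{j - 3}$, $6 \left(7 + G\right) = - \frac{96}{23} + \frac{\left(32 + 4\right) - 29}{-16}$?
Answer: $- \frac{78851585}{2208} \approx -35712.0$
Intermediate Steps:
$G = - \frac{17153}{2208}$ ($G = -7 + \frac{- \frac{96}{23} + \frac{\left(32 + 4\right) - 29}{-16}}{6} = -7 + \frac{\left(-96\right) \frac{1}{23} + \left(36 - 29\right) \left(- \frac{1}{16}\right)}{6} = -7 + \frac{- \frac{96}{23} + 7 \left(- \frac{1}{16}\right)}{6} = -7 + \frac{- \frac{96}{23} - \frac{7}{16}}{6} = -7 + \frac{1}{6} \left(- \frac{1697}{368}\right) = -7 - \frac{1697}{2208} = - \frac{17153}{2208} \approx -7.7686$)
$F{\left(j \right)} = \frac{2 j}{-3 + j}$
$A{\left(o,C \right)} = - \frac{17153}{2208} + o$ ($A{\left(o,C \right)} = o - \frac{17153}{2208} = - \frac{17153}{2208} + o$)
$A{\left(-223,F{\left(2 \right)} \right)} - 35481 = \left(- \frac{17153}{2208} - 223\right) - 35481 = - \frac{509537}{2208} - 35481 = - \frac{78851585}{2208}$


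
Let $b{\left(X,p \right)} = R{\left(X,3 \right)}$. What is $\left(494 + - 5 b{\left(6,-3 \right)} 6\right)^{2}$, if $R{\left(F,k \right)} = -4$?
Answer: $376996$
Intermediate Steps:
$b{\left(X,p \right)} = -4$
$\left(494 + - 5 b{\left(6,-3 \right)} 6\right)^{2} = \left(494 + \left(-5\right) \left(-4\right) 6\right)^{2} = \left(494 + 20 \cdot 6\right)^{2} = \left(494 + 120\right)^{2} = 614^{2} = 376996$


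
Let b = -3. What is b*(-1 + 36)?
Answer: -105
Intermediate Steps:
b*(-1 + 36) = -3*(-1 + 36) = -3*35 = -105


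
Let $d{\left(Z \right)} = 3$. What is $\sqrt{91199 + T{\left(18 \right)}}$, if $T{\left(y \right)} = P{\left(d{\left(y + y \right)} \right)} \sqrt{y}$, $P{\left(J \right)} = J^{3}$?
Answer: $\sqrt{91199 + 81 \sqrt{2}} \approx 302.18$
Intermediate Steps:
$T{\left(y \right)} = 27 \sqrt{y}$ ($T{\left(y \right)} = 3^{3} \sqrt{y} = 27 \sqrt{y}$)
$\sqrt{91199 + T{\left(18 \right)}} = \sqrt{91199 + 27 \sqrt{18}} = \sqrt{91199 + 27 \cdot 3 \sqrt{2}} = \sqrt{91199 + 81 \sqrt{2}}$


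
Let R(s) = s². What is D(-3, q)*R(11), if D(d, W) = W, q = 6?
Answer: 726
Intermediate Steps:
D(-3, q)*R(11) = 6*11² = 6*121 = 726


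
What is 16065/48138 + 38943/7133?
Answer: 663076593/114456118 ≈ 5.7933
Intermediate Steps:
16065/48138 + 38943/7133 = 16065*(1/48138) + 38943*(1/7133) = 5355/16046 + 38943/7133 = 663076593/114456118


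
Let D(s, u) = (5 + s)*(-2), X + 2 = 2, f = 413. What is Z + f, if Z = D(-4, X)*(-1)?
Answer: 415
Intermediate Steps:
X = 0 (X = -2 + 2 = 0)
D(s, u) = -10 - 2*s
Z = 2 (Z = (-10 - 2*(-4))*(-1) = (-10 + 8)*(-1) = -2*(-1) = 2)
Z + f = 2 + 413 = 415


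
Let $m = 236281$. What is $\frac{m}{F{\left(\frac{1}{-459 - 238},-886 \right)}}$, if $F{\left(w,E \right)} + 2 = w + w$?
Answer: $- \frac{164687857}{1396} \approx -1.1797 \cdot 10^{5}$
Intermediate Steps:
$F{\left(w,E \right)} = -2 + 2 w$ ($F{\left(w,E \right)} = -2 + \left(w + w\right) = -2 + 2 w$)
$\frac{m}{F{\left(\frac{1}{-459 - 238},-886 \right)}} = \frac{236281}{-2 + \frac{2}{-459 - 238}} = \frac{236281}{-2 + \frac{2}{-697}} = \frac{236281}{-2 + 2 \left(- \frac{1}{697}\right)} = \frac{236281}{-2 - \frac{2}{697}} = \frac{236281}{- \frac{1396}{697}} = 236281 \left(- \frac{697}{1396}\right) = - \frac{164687857}{1396}$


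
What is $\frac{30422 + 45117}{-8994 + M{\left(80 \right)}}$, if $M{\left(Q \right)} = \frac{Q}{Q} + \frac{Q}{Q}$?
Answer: $- \frac{75539}{8992} \approx -8.4007$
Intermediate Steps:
$M{\left(Q \right)} = 2$ ($M{\left(Q \right)} = 1 + 1 = 2$)
$\frac{30422 + 45117}{-8994 + M{\left(80 \right)}} = \frac{30422 + 45117}{-8994 + 2} = \frac{75539}{-8992} = 75539 \left(- \frac{1}{8992}\right) = - \frac{75539}{8992}$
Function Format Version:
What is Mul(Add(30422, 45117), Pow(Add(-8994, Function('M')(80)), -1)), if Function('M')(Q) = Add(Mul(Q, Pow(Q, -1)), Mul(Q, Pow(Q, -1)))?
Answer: Rational(-75539, 8992) ≈ -8.4007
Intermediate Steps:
Function('M')(Q) = 2 (Function('M')(Q) = Add(1, 1) = 2)
Mul(Add(30422, 45117), Pow(Add(-8994, Function('M')(80)), -1)) = Mul(Add(30422, 45117), Pow(Add(-8994, 2), -1)) = Mul(75539, Pow(-8992, -1)) = Mul(75539, Rational(-1, 8992)) = Rational(-75539, 8992)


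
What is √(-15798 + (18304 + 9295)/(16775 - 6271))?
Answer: I*√2578057522/404 ≈ 125.68*I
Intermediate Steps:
√(-15798 + (18304 + 9295)/(16775 - 6271)) = √(-15798 + 27599/10504) = √(-15798 + 27599*(1/10504)) = √(-15798 + 2123/808) = √(-12762661/808) = I*√2578057522/404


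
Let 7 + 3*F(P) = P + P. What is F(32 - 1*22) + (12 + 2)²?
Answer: 601/3 ≈ 200.33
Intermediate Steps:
F(P) = -7/3 + 2*P/3 (F(P) = -7/3 + (P + P)/3 = -7/3 + (2*P)/3 = -7/3 + 2*P/3)
F(32 - 1*22) + (12 + 2)² = (-7/3 + 2*(32 - 1*22)/3) + (12 + 2)² = (-7/3 + 2*(32 - 22)/3) + 14² = (-7/3 + (⅔)*10) + 196 = (-7/3 + 20/3) + 196 = 13/3 + 196 = 601/3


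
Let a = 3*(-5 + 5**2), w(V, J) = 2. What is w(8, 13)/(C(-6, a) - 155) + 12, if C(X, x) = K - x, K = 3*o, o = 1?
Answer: 1271/106 ≈ 11.991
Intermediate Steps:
a = 60 (a = 3*(-5 + 25) = 3*20 = 60)
K = 3 (K = 3*1 = 3)
C(X, x) = 3 - x
w(8, 13)/(C(-6, a) - 155) + 12 = 2/((3 - 1*60) - 155) + 12 = 2/((3 - 60) - 155) + 12 = 2/(-57 - 155) + 12 = 2/(-212) + 12 = 2*(-1/212) + 12 = -1/106 + 12 = 1271/106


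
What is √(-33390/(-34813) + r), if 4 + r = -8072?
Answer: I*√9786505163574/34813 ≈ 89.861*I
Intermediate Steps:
r = -8076 (r = -4 - 8072 = -8076)
√(-33390/(-34813) + r) = √(-33390/(-34813) - 8076) = √(-33390*(-1/34813) - 8076) = √(33390/34813 - 8076) = √(-281116398/34813) = I*√9786505163574/34813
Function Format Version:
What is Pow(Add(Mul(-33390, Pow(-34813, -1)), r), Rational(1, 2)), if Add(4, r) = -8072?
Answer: Mul(Rational(1, 34813), I, Pow(9786505163574, Rational(1, 2))) ≈ Mul(89.861, I)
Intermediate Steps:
r = -8076 (r = Add(-4, -8072) = -8076)
Pow(Add(Mul(-33390, Pow(-34813, -1)), r), Rational(1, 2)) = Pow(Add(Mul(-33390, Pow(-34813, -1)), -8076), Rational(1, 2)) = Pow(Add(Mul(-33390, Rational(-1, 34813)), -8076), Rational(1, 2)) = Pow(Add(Rational(33390, 34813), -8076), Rational(1, 2)) = Pow(Rational(-281116398, 34813), Rational(1, 2)) = Mul(Rational(1, 34813), I, Pow(9786505163574, Rational(1, 2)))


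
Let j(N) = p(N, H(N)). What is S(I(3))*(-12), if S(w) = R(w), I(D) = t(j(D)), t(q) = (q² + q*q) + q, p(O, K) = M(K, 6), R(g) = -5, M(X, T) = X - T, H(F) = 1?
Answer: 60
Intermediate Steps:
p(O, K) = -6 + K (p(O, K) = K - 1*6 = K - 6 = -6 + K)
j(N) = -5 (j(N) = -6 + 1 = -5)
t(q) = q + 2*q² (t(q) = (q² + q²) + q = 2*q² + q = q + 2*q²)
I(D) = 45 (I(D) = -5*(1 + 2*(-5)) = -5*(1 - 10) = -5*(-9) = 45)
S(w) = -5
S(I(3))*(-12) = -5*(-12) = 60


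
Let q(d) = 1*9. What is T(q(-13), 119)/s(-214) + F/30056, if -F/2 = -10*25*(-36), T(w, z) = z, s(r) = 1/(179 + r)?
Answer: -15650155/3757 ≈ -4165.6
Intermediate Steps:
q(d) = 9
F = -18000 (F = -2*(-10*25)*(-36) = -(-500)*(-36) = -2*9000 = -18000)
T(q(-13), 119)/s(-214) + F/30056 = 119/(1/(179 - 214)) - 18000/30056 = 119/(1/(-35)) - 18000*1/30056 = 119/(-1/35) - 2250/3757 = 119*(-35) - 2250/3757 = -4165 - 2250/3757 = -15650155/3757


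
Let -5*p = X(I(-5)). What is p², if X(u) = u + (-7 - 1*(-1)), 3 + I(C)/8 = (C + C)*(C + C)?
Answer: 23716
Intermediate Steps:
I(C) = -24 + 32*C² (I(C) = -24 + 8*((C + C)*(C + C)) = -24 + 8*((2*C)*(2*C)) = -24 + 8*(4*C²) = -24 + 32*C²)
X(u) = -6 + u (X(u) = u + (-7 + 1) = u - 6 = -6 + u)
p = -154 (p = -(-6 + (-24 + 32*(-5)²))/5 = -(-6 + (-24 + 32*25))/5 = -(-6 + (-24 + 800))/5 = -(-6 + 776)/5 = -⅕*770 = -154)
p² = (-154)² = 23716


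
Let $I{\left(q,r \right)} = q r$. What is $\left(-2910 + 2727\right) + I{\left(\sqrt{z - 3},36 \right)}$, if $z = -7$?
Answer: $-183 + 36 i \sqrt{10} \approx -183.0 + 113.84 i$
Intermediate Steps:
$\left(-2910 + 2727\right) + I{\left(\sqrt{z - 3},36 \right)} = \left(-2910 + 2727\right) + \sqrt{-7 - 3} \cdot 36 = -183 + \sqrt{-10} \cdot 36 = -183 + i \sqrt{10} \cdot 36 = -183 + 36 i \sqrt{10}$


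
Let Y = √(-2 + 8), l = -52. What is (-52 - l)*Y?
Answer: 0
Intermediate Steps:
Y = √6 ≈ 2.4495
(-52 - l)*Y = (-52 - 1*(-52))*√6 = (-52 + 52)*√6 = 0*√6 = 0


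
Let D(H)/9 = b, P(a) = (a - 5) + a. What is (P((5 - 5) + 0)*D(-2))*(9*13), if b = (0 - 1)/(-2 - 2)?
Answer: -5265/4 ≈ -1316.3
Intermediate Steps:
P(a) = -5 + 2*a (P(a) = (-5 + a) + a = -5 + 2*a)
b = 1/4 (b = -1/(-4) = -1*(-1/4) = 1/4 ≈ 0.25000)
D(H) = 9/4 (D(H) = 9*(1/4) = 9/4)
(P((5 - 5) + 0)*D(-2))*(9*13) = ((-5 + 2*((5 - 5) + 0))*(9/4))*(9*13) = ((-5 + 2*(0 + 0))*(9/4))*117 = ((-5 + 2*0)*(9/4))*117 = ((-5 + 0)*(9/4))*117 = -5*9/4*117 = -45/4*117 = -5265/4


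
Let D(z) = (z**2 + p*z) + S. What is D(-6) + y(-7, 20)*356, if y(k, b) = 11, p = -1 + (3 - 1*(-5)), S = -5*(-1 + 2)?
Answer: 3905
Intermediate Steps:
S = -5 (S = -5*1 = -5)
p = 7 (p = -1 + (3 + 5) = -1 + 8 = 7)
D(z) = -5 + z**2 + 7*z (D(z) = (z**2 + 7*z) - 5 = -5 + z**2 + 7*z)
D(-6) + y(-7, 20)*356 = (-5 + (-6)**2 + 7*(-6)) + 11*356 = (-5 + 36 - 42) + 3916 = -11 + 3916 = 3905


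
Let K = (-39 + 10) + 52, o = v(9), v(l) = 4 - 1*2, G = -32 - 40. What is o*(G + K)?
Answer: -98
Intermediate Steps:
G = -72
v(l) = 2 (v(l) = 4 - 2 = 2)
o = 2
K = 23 (K = -29 + 52 = 23)
o*(G + K) = 2*(-72 + 23) = 2*(-49) = -98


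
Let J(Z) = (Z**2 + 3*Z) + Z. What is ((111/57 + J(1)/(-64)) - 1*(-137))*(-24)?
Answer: -506595/152 ≈ -3332.9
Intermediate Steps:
J(Z) = Z**2 + 4*Z
((111/57 + J(1)/(-64)) - 1*(-137))*(-24) = ((111/57 + (1*(4 + 1))/(-64)) - 1*(-137))*(-24) = ((111*(1/57) + (1*5)*(-1/64)) + 137)*(-24) = ((37/19 + 5*(-1/64)) + 137)*(-24) = ((37/19 - 5/64) + 137)*(-24) = (2273/1216 + 137)*(-24) = (168865/1216)*(-24) = -506595/152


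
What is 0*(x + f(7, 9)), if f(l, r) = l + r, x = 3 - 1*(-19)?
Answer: 0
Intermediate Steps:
x = 22 (x = 3 + 19 = 22)
0*(x + f(7, 9)) = 0*(22 + (7 + 9)) = 0*(22 + 16) = 0*38 = 0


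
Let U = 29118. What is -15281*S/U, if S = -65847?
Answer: 335402669/9706 ≈ 34556.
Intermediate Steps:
-15281*S/U = -15281/(29118/(-65847)) = -15281/(29118*(-1/65847)) = -15281/(-9706/21949) = -15281*(-21949/9706) = 335402669/9706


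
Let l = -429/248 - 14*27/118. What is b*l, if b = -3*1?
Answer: 216549/14632 ≈ 14.800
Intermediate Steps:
b = -3
l = -72183/14632 (l = -429*1/248 - 378*1/118 = -429/248 - 189/59 = -72183/14632 ≈ -4.9332)
b*l = -3*(-72183/14632) = 216549/14632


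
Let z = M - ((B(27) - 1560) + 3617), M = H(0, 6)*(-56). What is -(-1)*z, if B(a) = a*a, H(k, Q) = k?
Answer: -2786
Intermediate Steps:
B(a) = a²
M = 0 (M = 0*(-56) = 0)
z = -2786 (z = 0 - ((27² - 1560) + 3617) = 0 - ((729 - 1560) + 3617) = 0 - (-831 + 3617) = 0 - 1*2786 = 0 - 2786 = -2786)
-(-1)*z = -(-1)*(-2786) = -1*2786 = -2786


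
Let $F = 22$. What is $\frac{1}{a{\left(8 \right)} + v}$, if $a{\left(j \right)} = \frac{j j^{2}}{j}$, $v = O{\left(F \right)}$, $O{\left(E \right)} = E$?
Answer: $\frac{1}{86} \approx 0.011628$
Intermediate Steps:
$v = 22$
$a{\left(j \right)} = j^{2}$ ($a{\left(j \right)} = \frac{j^{3}}{j} = j^{2}$)
$\frac{1}{a{\left(8 \right)} + v} = \frac{1}{8^{2} + 22} = \frac{1}{64 + 22} = \frac{1}{86}$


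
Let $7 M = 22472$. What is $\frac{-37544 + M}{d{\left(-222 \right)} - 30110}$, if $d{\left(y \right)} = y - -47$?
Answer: $\frac{26704}{23555} \approx 1.1337$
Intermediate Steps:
$M = \frac{22472}{7}$ ($M = \frac{1}{7} \cdot 22472 = \frac{22472}{7} \approx 3210.3$)
$d{\left(y \right)} = 47 + y$ ($d{\left(y \right)} = y + 47 = 47 + y$)
$\frac{-37544 + M}{d{\left(-222 \right)} - 30110} = \frac{-37544 + \frac{22472}{7}}{\left(47 - 222\right) - 30110} = - \frac{240336}{7 \left(-175 - 30110\right)} = - \frac{240336}{7 \left(-30285\right)} = \left(- \frac{240336}{7}\right) \left(- \frac{1}{30285}\right) = \frac{26704}{23555}$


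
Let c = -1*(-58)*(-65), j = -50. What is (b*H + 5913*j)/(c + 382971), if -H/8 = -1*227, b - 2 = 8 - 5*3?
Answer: -304730/379201 ≈ -0.80361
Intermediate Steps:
b = -5 (b = 2 + (8 - 5*3) = 2 + (8 - 15) = 2 - 7 = -5)
c = -3770 (c = 58*(-65) = -3770)
H = 1816 (H = -(-8)*227 = -8*(-227) = 1816)
(b*H + 5913*j)/(c + 382971) = (-5*1816 + 5913*(-50))/(-3770 + 382971) = (-9080 - 295650)/379201 = -304730*1/379201 = -304730/379201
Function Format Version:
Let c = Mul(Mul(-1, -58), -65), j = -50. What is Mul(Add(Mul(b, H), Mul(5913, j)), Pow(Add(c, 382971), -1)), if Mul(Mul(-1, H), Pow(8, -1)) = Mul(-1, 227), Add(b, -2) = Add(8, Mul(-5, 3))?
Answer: Rational(-304730, 379201) ≈ -0.80361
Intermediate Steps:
b = -5 (b = Add(2, Add(8, Mul(-5, 3))) = Add(2, Add(8, -15)) = Add(2, -7) = -5)
c = -3770 (c = Mul(58, -65) = -3770)
H = 1816 (H = Mul(-8, Mul(-1, 227)) = Mul(-8, -227) = 1816)
Mul(Add(Mul(b, H), Mul(5913, j)), Pow(Add(c, 382971), -1)) = Mul(Add(Mul(-5, 1816), Mul(5913, -50)), Pow(Add(-3770, 382971), -1)) = Mul(Add(-9080, -295650), Pow(379201, -1)) = Mul(-304730, Rational(1, 379201)) = Rational(-304730, 379201)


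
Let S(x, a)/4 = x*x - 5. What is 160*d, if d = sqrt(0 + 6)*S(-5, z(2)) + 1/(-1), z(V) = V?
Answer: -160 + 12800*sqrt(6) ≈ 31193.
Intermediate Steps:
S(x, a) = -20 + 4*x**2 (S(x, a) = 4*(x*x - 5) = 4*(x**2 - 5) = 4*(-5 + x**2) = -20 + 4*x**2)
d = -1 + 80*sqrt(6) (d = sqrt(0 + 6)*(-20 + 4*(-5)**2) + 1/(-1) = sqrt(6)*(-20 + 4*25) - 1 = sqrt(6)*(-20 + 100) - 1 = sqrt(6)*80 - 1 = 80*sqrt(6) - 1 = -1 + 80*sqrt(6) ≈ 194.96)
160*d = 160*(-1 + 80*sqrt(6)) = -160 + 12800*sqrt(6)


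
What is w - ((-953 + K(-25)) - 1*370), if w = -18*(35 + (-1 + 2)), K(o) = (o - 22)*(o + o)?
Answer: -1675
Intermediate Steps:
K(o) = 2*o*(-22 + o) (K(o) = (-22 + o)*(2*o) = 2*o*(-22 + o))
w = -648 (w = -18*(35 + 1) = -18*36 = -648)
w - ((-953 + K(-25)) - 1*370) = -648 - ((-953 + 2*(-25)*(-22 - 25)) - 1*370) = -648 - ((-953 + 2*(-25)*(-47)) - 370) = -648 - ((-953 + 2350) - 370) = -648 - (1397 - 370) = -648 - 1*1027 = -648 - 1027 = -1675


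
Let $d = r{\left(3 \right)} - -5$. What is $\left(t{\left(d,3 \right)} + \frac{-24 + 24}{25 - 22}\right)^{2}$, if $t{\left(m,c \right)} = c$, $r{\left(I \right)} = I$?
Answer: $9$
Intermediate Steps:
$d = 8$ ($d = 3 - -5 = 3 + 5 = 8$)
$\left(t{\left(d,3 \right)} + \frac{-24 + 24}{25 - 22}\right)^{2} = \left(3 + \frac{-24 + 24}{25 - 22}\right)^{2} = \left(3 + \frac{0}{3}\right)^{2} = \left(3 + 0 \cdot \frac{1}{3}\right)^{2} = \left(3 + 0\right)^{2} = 3^{2} = 9$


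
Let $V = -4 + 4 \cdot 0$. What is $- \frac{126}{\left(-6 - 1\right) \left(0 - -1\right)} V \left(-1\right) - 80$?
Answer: $-8$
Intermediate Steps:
$V = -4$ ($V = -4 + 0 = -4$)
$- \frac{126}{\left(-6 - 1\right) \left(0 - -1\right)} V \left(-1\right) - 80 = - \frac{126}{\left(-6 - 1\right) \left(0 - -1\right)} \left(\left(-4\right) \left(-1\right)\right) - 80 = - \frac{126}{\left(-7\right) \left(0 + 1\right)} 4 - 80 = - \frac{126}{\left(-7\right) 1} \cdot 4 - 80 = - \frac{126}{-7} \cdot 4 - 80 = \left(-126\right) \left(- \frac{1}{7}\right) 4 - 80 = 18 \cdot 4 - 80 = 72 - 80 = -8$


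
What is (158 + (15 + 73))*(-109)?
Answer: -26814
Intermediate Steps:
(158 + (15 + 73))*(-109) = (158 + 88)*(-109) = 246*(-109) = -26814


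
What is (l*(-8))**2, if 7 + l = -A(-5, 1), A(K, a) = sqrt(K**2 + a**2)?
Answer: 4800 + 896*sqrt(26) ≈ 9368.7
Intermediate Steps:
l = -7 - sqrt(26) (l = -7 - sqrt((-5)**2 + 1**2) = -7 - sqrt(25 + 1) = -7 - sqrt(26) ≈ -12.099)
(l*(-8))**2 = ((-7 - sqrt(26))*(-8))**2 = (56 + 8*sqrt(26))**2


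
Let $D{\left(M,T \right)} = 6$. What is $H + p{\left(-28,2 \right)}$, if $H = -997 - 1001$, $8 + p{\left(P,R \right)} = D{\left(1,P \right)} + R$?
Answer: $-1998$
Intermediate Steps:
$p{\left(P,R \right)} = -2 + R$ ($p{\left(P,R \right)} = -8 + \left(6 + R\right) = -2 + R$)
$H = -1998$ ($H = -997 - 1001 = -1998$)
$H + p{\left(-28,2 \right)} = -1998 + \left(-2 + 2\right) = -1998 + 0 = -1998$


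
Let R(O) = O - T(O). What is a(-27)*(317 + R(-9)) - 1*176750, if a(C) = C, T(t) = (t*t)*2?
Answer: -180692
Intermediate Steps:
T(t) = 2*t² (T(t) = t²*2 = 2*t²)
R(O) = O - 2*O²
a(-27)*(317 + R(-9)) - 1*176750 = -27*(317 - 9*(1 - 2*(-9))) - 1*176750 = -27*(317 - 9*(1 + 18)) - 176750 = -27*(317 - 9*19) - 176750 = -27*(317 - 171) - 176750 = -27*146 - 176750 = -3942 - 176750 = -180692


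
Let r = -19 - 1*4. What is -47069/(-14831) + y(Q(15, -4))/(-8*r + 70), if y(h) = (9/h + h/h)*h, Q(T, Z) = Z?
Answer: 12029681/3767074 ≈ 3.1934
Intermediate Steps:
r = -23 (r = -19 - 4 = -23)
y(h) = h*(1 + 9/h) (y(h) = (9/h + 1)*h = (1 + 9/h)*h = h*(1 + 9/h))
-47069/(-14831) + y(Q(15, -4))/(-8*r + 70) = -47069/(-14831) + (9 - 4)/(-8*(-23) + 70) = -47069*(-1/14831) + 5/(184 + 70) = 47069/14831 + 5/254 = 12029681/3767074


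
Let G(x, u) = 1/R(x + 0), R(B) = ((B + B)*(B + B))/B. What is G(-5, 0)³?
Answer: -1/8000 ≈ -0.00012500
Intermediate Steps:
R(B) = 4*B (R(B) = ((2*B)*(2*B))/B = (4*B²)/B = 4*B)
G(x, u) = 1/(4*x) (G(x, u) = 1/(4*(x + 0)) = 1/(4*x))
G(-5, 0)³ = ((¼)/(-5))³ = ((¼)*(-⅕))³ = (-1/20)³ = -1/8000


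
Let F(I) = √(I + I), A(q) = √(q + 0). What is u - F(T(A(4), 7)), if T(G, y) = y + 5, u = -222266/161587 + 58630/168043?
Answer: -27876399628/27153564241 - 2*√6 ≈ -5.9256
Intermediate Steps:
A(q) = √q
u = -27876399628/27153564241 (u = -222266*1/161587 + 58630*(1/168043) = -222266/161587 + 58630/168043 = -27876399628/27153564241 ≈ -1.0266)
T(G, y) = 5 + y
F(I) = √2*√I (F(I) = √(2*I) = √2*√I)
u - F(T(A(4), 7)) = -27876399628/27153564241 - √2*√(5 + 7) = -27876399628/27153564241 - √2*√12 = -27876399628/27153564241 - √2*2*√3 = -27876399628/27153564241 - 2*√6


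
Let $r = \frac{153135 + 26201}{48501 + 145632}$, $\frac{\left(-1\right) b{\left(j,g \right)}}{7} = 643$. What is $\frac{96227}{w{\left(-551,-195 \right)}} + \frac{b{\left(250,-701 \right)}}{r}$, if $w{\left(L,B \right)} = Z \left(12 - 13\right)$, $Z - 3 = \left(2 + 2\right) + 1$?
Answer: $- \frac{757728323}{44834} \approx -16901.0$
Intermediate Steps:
$b{\left(j,g \right)} = -4501$ ($b{\left(j,g \right)} = \left(-7\right) 643 = -4501$)
$Z = 8$ ($Z = 3 + \left(\left(2 + 2\right) + 1\right) = 3 + \left(4 + 1\right) = 3 + 5 = 8$)
$r = \frac{179336}{194133} \approx 0.92378$
$w{\left(L,B \right)} = -8$ ($w{\left(L,B \right)} = 8 \left(12 - 13\right) = 8 \left(-1\right) = -8$)
$\frac{96227}{w{\left(-551,-195 \right)}} + \frac{b{\left(250,-701 \right)}}{r} = \frac{96227}{-8} - \frac{4501}{\frac{179336}{194133}} = 96227 \left(- \frac{1}{8}\right) - \frac{873792633}{179336} = - \frac{96227}{8} - \frac{873792633}{179336} = - \frac{757728323}{44834}$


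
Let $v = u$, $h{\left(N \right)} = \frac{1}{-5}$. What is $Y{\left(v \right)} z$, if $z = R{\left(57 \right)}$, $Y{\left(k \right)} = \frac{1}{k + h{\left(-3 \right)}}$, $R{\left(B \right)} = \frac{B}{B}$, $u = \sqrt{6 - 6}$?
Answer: $-5$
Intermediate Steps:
$h{\left(N \right)} = - \frac{1}{5}$
$u = 0$ ($u = \sqrt{0} = 0$)
$R{\left(B \right)} = 1$
$v = 0$
$Y{\left(k \right)} = \frac{1}{- \frac{1}{5} + k}$ ($Y{\left(k \right)} = \frac{1}{k - \frac{1}{5}} = \frac{1}{- \frac{1}{5} + k}$)
$z = 1$
$Y{\left(v \right)} z = \frac{5}{-1 + 5 \cdot 0} \cdot 1 = \frac{5}{-1 + 0} \cdot 1 = \frac{5}{-1} \cdot 1 = 5 \left(-1\right) 1 = \left(-5\right) 1 = -5$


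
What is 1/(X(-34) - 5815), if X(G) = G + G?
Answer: -1/5883 ≈ -0.00016998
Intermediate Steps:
X(G) = 2*G
1/(X(-34) - 5815) = 1/(2*(-34) - 5815) = 1/(-68 - 5815) = 1/(-5883) = -1/5883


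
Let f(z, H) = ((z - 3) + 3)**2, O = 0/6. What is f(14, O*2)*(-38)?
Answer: -7448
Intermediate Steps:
O = 0 (O = 0*(1/6) = 0)
f(z, H) = z**2 (f(z, H) = ((-3 + z) + 3)**2 = z**2)
f(14, O*2)*(-38) = 14**2*(-38) = 196*(-38) = -7448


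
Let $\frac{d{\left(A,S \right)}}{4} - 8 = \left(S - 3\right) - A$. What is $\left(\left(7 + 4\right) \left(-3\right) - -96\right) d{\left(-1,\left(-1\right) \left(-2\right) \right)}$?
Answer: $2016$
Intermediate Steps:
$d{\left(A,S \right)} = 20 - 4 A + 4 S$ ($d{\left(A,S \right)} = 32 + 4 \left(\left(S - 3\right) - A\right) = 32 + 4 \left(\left(-3 + S\right) - A\right) = 32 + 4 \left(-3 + S - A\right) = 32 - \left(12 - 4 S + 4 A\right) = 20 - 4 A + 4 S$)
$\left(\left(7 + 4\right) \left(-3\right) - -96\right) d{\left(-1,\left(-1\right) \left(-2\right) \right)} = \left(\left(7 + 4\right) \left(-3\right) - -96\right) \left(20 - -4 + 4 \left(\left(-1\right) \left(-2\right)\right)\right) = \left(11 \left(-3\right) + 96\right) \left(20 + 4 + 4 \cdot 2\right) = \left(-33 + 96\right) \left(20 + 4 + 8\right) = 63 \cdot 32 = 2016$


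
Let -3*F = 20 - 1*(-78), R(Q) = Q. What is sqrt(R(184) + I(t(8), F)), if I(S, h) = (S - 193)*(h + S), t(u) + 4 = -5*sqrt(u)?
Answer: sqrt(68466 + 21030*sqrt(2))/3 ≈ 104.46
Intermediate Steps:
t(u) = -4 - 5*sqrt(u)
F = -98/3 (F = -(20 - 1*(-78))/3 = -(20 + 78)/3 = -1/3*98 = -98/3 ≈ -32.667)
I(S, h) = (-193 + S)*(S + h)
sqrt(R(184) + I(t(8), F)) = sqrt(184 + ((-4 - 10*sqrt(2))**2 - 193*(-4 - 10*sqrt(2)) - 193*(-98/3) + (-4 - 10*sqrt(2))*(-98/3))) = sqrt(184 + ((-4 - 10*sqrt(2))**2 - 193*(-4 - 10*sqrt(2)) + 18914/3 + (-4 - 10*sqrt(2))*(-98/3))) = sqrt(184 + ((-4 - 10*sqrt(2))**2 + (772 + 1930*sqrt(2)) + 18914/3 + (392/3 + 980*sqrt(2)/3))) = sqrt(184 + (21622/3 + (-4 - 10*sqrt(2))**2 + 6770*sqrt(2)/3)) = sqrt(22174/3 + (-4 - 10*sqrt(2))**2 + 6770*sqrt(2)/3)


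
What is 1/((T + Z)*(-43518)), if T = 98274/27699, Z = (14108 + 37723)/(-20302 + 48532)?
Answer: -43441265/10178236173639 ≈ -4.2681e-6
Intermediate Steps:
Z = 17277/9410 (Z = 51831/28230 = 51831*(1/28230) = 17277/9410 ≈ 1.8360)
T = 32758/9233 (T = 98274*(1/27699) = 32758/9233 ≈ 3.5479)
1/((T + Z)*(-43518)) = 1/((32758/9233 + 17277/9410)*(-43518)) = -1/43518/(467771321/86882530) = (86882530/467771321)*(-1/43518) = -43441265/10178236173639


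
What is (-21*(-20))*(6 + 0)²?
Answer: 15120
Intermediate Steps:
(-21*(-20))*(6 + 0)² = 420*6² = 420*36 = 15120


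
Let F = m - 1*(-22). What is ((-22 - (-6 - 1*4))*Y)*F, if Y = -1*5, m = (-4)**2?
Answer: 2280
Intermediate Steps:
m = 16
Y = -5
F = 38 (F = 16 - 1*(-22) = 16 + 22 = 38)
((-22 - (-6 - 1*4))*Y)*F = ((-22 - (-6 - 1*4))*(-5))*38 = ((-22 - (-6 - 4))*(-5))*38 = ((-22 - 1*(-10))*(-5))*38 = ((-22 + 10)*(-5))*38 = -12*(-5)*38 = 60*38 = 2280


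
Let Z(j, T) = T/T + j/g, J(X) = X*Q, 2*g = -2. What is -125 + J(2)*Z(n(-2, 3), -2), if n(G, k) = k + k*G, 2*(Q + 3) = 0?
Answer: -149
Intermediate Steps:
Q = -3 (Q = -3 + (½)*0 = -3 + 0 = -3)
n(G, k) = k + G*k
g = -1 (g = (½)*(-2) = -1)
J(X) = -3*X (J(X) = X*(-3) = -3*X)
Z(j, T) = 1 - j (Z(j, T) = T/T + j/(-1) = 1 + j*(-1) = 1 - j)
-125 + J(2)*Z(n(-2, 3), -2) = -125 + (-3*2)*(1 - 3*(1 - 2)) = -125 - 6*(1 - 3*(-1)) = -125 - 6*(1 - 1*(-3)) = -125 - 6*(1 + 3) = -125 - 6*4 = -125 - 24 = -149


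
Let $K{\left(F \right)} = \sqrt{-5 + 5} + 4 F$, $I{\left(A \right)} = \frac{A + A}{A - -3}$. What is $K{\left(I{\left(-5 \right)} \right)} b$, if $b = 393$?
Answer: $7860$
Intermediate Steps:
$I{\left(A \right)} = \frac{2 A}{3 + A}$ ($I{\left(A \right)} = \frac{2 A}{A + \left(-1 + 4\right)} = \frac{2 A}{A + 3} = \frac{2 A}{3 + A}$)
$K{\left(F \right)} = 4 F$ ($K{\left(F \right)} = \sqrt{0} + 4 F = 0 + 4 F = 4 F$)
$K{\left(I{\left(-5 \right)} \right)} b = 4 \cdot 2 \left(-5\right) \frac{1}{3 - 5} \cdot 393 = 4 \cdot 2 \left(-5\right) \frac{1}{-2} \cdot 393 = 4 \cdot 2 \left(-5\right) \left(- \frac{1}{2}\right) 393 = 4 \cdot 5 \cdot 393 = 20 \cdot 393 = 7860$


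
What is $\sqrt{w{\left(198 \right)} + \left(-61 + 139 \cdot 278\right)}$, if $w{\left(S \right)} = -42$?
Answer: $\sqrt{38539} \approx 196.31$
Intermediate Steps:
$\sqrt{w{\left(198 \right)} + \left(-61 + 139 \cdot 278\right)} = \sqrt{-42 + \left(-61 + 139 \cdot 278\right)} = \sqrt{-42 + \left(-61 + 38642\right)} = \sqrt{-42 + 38581} = \sqrt{38539}$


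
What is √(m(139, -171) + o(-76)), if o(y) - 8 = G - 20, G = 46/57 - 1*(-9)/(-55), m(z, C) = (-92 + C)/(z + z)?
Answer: I*√9344665802670/871530 ≈ 3.5075*I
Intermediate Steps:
m(z, C) = (-92 + C)/(2*z) (m(z, C) = (-92 + C)/((2*z)) = (-92 + C)*(1/(2*z)) = (-92 + C)/(2*z))
G = 2017/3135 (G = 46*(1/57) + 9*(-1/55) = 46/57 - 9/55 = 2017/3135 ≈ 0.64338)
o(y) = -35603/3135 (o(y) = 8 + (2017/3135 - 20) = 8 - 60683/3135 = -35603/3135)
√(m(139, -171) + o(-76)) = √((½)*(-92 - 171)/139 - 35603/3135) = √((½)*(1/139)*(-263) - 35603/3135) = √(-263/278 - 35603/3135) = √(-10722139/871530) = I*√9344665802670/871530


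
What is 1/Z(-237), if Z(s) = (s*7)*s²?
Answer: -1/93184371 ≈ -1.0731e-8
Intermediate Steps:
Z(s) = 7*s³ (Z(s) = (7*s)*s² = 7*s³)
1/Z(-237) = 1/(7*(-237)³) = 1/(7*(-13312053)) = 1/(-93184371) = -1/93184371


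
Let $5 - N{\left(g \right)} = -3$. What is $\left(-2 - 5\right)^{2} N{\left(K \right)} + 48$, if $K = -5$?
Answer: $440$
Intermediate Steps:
$N{\left(g \right)} = 8$ ($N{\left(g \right)} = 5 - -3 = 5 + 3 = 8$)
$\left(-2 - 5\right)^{2} N{\left(K \right)} + 48 = \left(-2 - 5\right)^{2} \cdot 8 + 48 = \left(-7\right)^{2} \cdot 8 + 48 = 49 \cdot 8 + 48 = 392 + 48 = 440$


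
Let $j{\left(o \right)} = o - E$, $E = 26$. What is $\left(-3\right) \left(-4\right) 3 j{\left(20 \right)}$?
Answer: $-216$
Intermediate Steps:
$j{\left(o \right)} = -26 + o$ ($j{\left(o \right)} = o - 26 = -26 + o$)
$\left(-3\right) \left(-4\right) 3 j{\left(20 \right)} = \left(-3\right) \left(-4\right) 3 \left(-26 + 20\right) = 12 \cdot 3 \left(-6\right) = 36 \left(-6\right) = -216$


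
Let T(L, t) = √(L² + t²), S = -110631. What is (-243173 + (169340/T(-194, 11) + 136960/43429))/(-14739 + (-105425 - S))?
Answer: 10560623257/414008657 - 169340*√37757/359937481 ≈ 25.417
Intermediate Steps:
(-243173 + (169340/T(-194, 11) + 136960/43429))/(-14739 + (-105425 - S)) = (-243173 + (169340/(√((-194)² + 11²)) + 136960/43429))/(-14739 + (-105425 - 1*(-110631))) = (-243173 + (169340/(√(37636 + 121)) + 136960*(1/43429)))/(-14739 + (-105425 + 110631)) = (-243173 + (169340/(√37757) + 136960/43429))/(-14739 + 5206) = (-243173 + (169340*(√37757/37757) + 136960/43429))/(-9533) = (-243173 + (169340*√37757/37757 + 136960/43429))*(-1/9533) = (-243173 + (136960/43429 + 169340*√37757/37757))*(-1/9533) = (-10560623257/43429 + 169340*√37757/37757)*(-1/9533) = 10560623257/414008657 - 169340*√37757/359937481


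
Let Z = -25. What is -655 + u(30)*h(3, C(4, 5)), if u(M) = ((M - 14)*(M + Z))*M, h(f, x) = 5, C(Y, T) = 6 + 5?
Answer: 11345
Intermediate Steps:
C(Y, T) = 11
u(M) = M*(-25 + M)*(-14 + M) (u(M) = ((M - 14)*(M - 25))*M = ((-14 + M)*(-25 + M))*M = ((-25 + M)*(-14 + M))*M = M*(-25 + M)*(-14 + M))
-655 + u(30)*h(3, C(4, 5)) = -655 + (30*(350 + 30**2 - 39*30))*5 = -655 + (30*(350 + 900 - 1170))*5 = -655 + (30*80)*5 = -655 + 2400*5 = -655 + 12000 = 11345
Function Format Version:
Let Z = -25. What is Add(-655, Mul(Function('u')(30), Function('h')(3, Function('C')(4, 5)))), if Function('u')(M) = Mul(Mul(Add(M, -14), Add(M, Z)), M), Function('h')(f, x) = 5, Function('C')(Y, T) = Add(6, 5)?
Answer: 11345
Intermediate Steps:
Function('C')(Y, T) = 11
Function('u')(M) = Mul(M, Add(-25, M), Add(-14, M)) (Function('u')(M) = Mul(Mul(Add(M, -14), Add(M, -25)), M) = Mul(Mul(Add(-14, M), Add(-25, M)), M) = Mul(Mul(Add(-25, M), Add(-14, M)), M) = Mul(M, Add(-25, M), Add(-14, M)))
Add(-655, Mul(Function('u')(30), Function('h')(3, Function('C')(4, 5)))) = Add(-655, Mul(Mul(30, Add(350, Pow(30, 2), Mul(-39, 30))), 5)) = Add(-655, Mul(Mul(30, Add(350, 900, -1170)), 5)) = Add(-655, Mul(Mul(30, 80), 5)) = Add(-655, Mul(2400, 5)) = Add(-655, 12000) = 11345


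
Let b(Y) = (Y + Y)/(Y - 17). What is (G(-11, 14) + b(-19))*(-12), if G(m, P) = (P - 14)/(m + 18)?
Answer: -38/3 ≈ -12.667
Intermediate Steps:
b(Y) = 2*Y/(-17 + Y) (b(Y) = (2*Y)/(-17 + Y) = 2*Y/(-17 + Y))
G(m, P) = (-14 + P)/(18 + m)
(G(-11, 14) + b(-19))*(-12) = ((-14 + 14)/(18 - 11) + 2*(-19)/(-17 - 19))*(-12) = (0/7 + 2*(-19)/(-36))*(-12) = ((1/7)*0 + 2*(-19)*(-1/36))*(-12) = (0 + 19/18)*(-12) = (19/18)*(-12) = -38/3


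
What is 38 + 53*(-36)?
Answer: -1870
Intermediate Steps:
38 + 53*(-36) = 38 - 1908 = -1870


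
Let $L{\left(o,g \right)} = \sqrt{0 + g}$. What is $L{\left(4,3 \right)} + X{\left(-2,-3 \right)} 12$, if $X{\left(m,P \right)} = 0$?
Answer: $\sqrt{3} \approx 1.732$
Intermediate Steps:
$L{\left(o,g \right)} = \sqrt{g}$
$L{\left(4,3 \right)} + X{\left(-2,-3 \right)} 12 = \sqrt{3} + 0 \cdot 12 = \sqrt{3} + 0 = \sqrt{3}$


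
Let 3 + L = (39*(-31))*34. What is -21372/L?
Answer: 7124/13703 ≈ 0.51989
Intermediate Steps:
L = -41109 (L = -3 + (39*(-31))*34 = -3 - 1209*34 = -3 - 41106 = -41109)
-21372/L = -21372/(-41109) = -21372*(-1/41109) = 7124/13703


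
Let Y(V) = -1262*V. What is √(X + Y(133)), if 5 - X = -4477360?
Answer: √4309519 ≈ 2075.9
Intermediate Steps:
X = 4477365 (X = 5 - 1*(-4477360) = 5 + 4477360 = 4477365)
√(X + Y(133)) = √(4477365 - 1262*133) = √(4477365 - 167846) = √4309519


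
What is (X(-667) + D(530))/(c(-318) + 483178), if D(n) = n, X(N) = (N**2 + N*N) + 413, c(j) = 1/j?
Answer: 12315186/6680461 ≈ 1.8435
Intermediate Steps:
X(N) = 413 + 2*N**2 (X(N) = (N**2 + N**2) + 413 = 2*N**2 + 413 = 413 + 2*N**2)
(X(-667) + D(530))/(c(-318) + 483178) = ((413 + 2*(-667)**2) + 530)/(1/(-318) + 483178) = ((413 + 2*444889) + 530)/(-1/318 + 483178) = ((413 + 889778) + 530)/(153650603/318) = (890191 + 530)*(318/153650603) = 890721*(318/153650603) = 12315186/6680461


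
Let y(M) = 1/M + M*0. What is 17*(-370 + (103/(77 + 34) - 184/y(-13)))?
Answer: 3817265/111 ≈ 34390.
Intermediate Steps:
y(M) = 1/M (y(M) = 1/M + 0 = 1/M)
17*(-370 + (103/(77 + 34) - 184/y(-13))) = 17*(-370 + (103/(77 + 34) - 184/(1/(-13)))) = 17*(-370 + (103/111 - 184/(-1/13))) = 17*(-370 + (103*(1/111) - 184*(-13))) = 17*(-370 + (103/111 + 2392)) = 17*(-370 + 265615/111) = 17*(224545/111) = 3817265/111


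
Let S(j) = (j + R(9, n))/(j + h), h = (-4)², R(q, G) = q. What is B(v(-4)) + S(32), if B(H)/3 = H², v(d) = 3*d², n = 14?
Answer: 331817/48 ≈ 6912.9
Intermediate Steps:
h = 16
B(H) = 3*H²
S(j) = (9 + j)/(16 + j) (S(j) = (j + 9)/(j + 16) = (9 + j)/(16 + j))
B(v(-4)) + S(32) = 3*(3*(-4)²)² + (9 + 32)/(16 + 32) = 3*(3*16)² + 41/48 = 3*48² + (1/48)*41 = 3*2304 + 41/48 = 6912 + 41/48 = 331817/48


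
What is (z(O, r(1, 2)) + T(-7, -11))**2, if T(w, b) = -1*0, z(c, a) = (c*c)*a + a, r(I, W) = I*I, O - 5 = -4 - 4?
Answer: 100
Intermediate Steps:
O = -3 (O = 5 + (-4 - 4) = 5 - 8 = -3)
r(I, W) = I**2
z(c, a) = a + a*c**2 (z(c, a) = c**2*a + a = a*c**2 + a = a + a*c**2)
T(w, b) = 0
(z(O, r(1, 2)) + T(-7, -11))**2 = (1**2*(1 + (-3)**2) + 0)**2 = (1*(1 + 9) + 0)**2 = (1*10 + 0)**2 = (10 + 0)**2 = 10**2 = 100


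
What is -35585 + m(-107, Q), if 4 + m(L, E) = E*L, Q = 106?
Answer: -46931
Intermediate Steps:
m(L, E) = -4 + E*L
-35585 + m(-107, Q) = -35585 + (-4 + 106*(-107)) = -35585 + (-4 - 11342) = -35585 - 11346 = -46931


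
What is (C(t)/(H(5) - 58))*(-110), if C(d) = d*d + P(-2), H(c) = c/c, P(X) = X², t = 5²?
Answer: 69190/57 ≈ 1213.9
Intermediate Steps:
t = 25
H(c) = 1
C(d) = 4 + d² (C(d) = d*d + (-2)² = d² + 4 = 4 + d²)
(C(t)/(H(5) - 58))*(-110) = ((4 + 25²)/(1 - 58))*(-110) = ((4 + 625)/(-57))*(-110) = (629*(-1/57))*(-110) = -629/57*(-110) = 69190/57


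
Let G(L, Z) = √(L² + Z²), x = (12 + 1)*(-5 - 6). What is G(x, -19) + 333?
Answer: 333 + √20810 ≈ 477.26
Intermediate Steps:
x = -143 (x = 13*(-11) = -143)
G(x, -19) + 333 = √((-143)² + (-19)²) + 333 = √(20449 + 361) + 333 = √20810 + 333 = 333 + √20810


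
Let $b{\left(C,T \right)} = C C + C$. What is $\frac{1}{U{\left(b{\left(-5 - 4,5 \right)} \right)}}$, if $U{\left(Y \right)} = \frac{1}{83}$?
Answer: $83$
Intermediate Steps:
$b{\left(C,T \right)} = C + C^{2}$ ($b{\left(C,T \right)} = C^{2} + C = C + C^{2}$)
$U{\left(Y \right)} = \frac{1}{83}$
$\frac{1}{U{\left(b{\left(-5 - 4,5 \right)} \right)}} = \frac{1}{\frac{1}{83}} = 83$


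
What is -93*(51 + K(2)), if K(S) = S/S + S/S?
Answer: -4929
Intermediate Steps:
K(S) = 2 (K(S) = 1 + 1 = 2)
-93*(51 + K(2)) = -93*(51 + 2) = -93*53 = -4929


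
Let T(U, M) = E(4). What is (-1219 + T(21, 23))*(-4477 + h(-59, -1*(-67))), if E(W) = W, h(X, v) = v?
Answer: 5358150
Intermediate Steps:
T(U, M) = 4
(-1219 + T(21, 23))*(-4477 + h(-59, -1*(-67))) = (-1219 + 4)*(-4477 - 1*(-67)) = -1215*(-4477 + 67) = -1215*(-4410) = 5358150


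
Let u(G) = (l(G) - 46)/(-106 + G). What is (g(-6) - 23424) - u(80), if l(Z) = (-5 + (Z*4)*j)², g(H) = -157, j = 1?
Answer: -513927/26 ≈ -19766.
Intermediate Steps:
l(Z) = (-5 + 4*Z)² (l(Z) = (-5 + (Z*4)*1)² = (-5 + (4*Z)*1)² = (-5 + 4*Z)²)
u(G) = (-46 + (-5 + 4*G)²)/(-106 + G) (u(G) = ((-5 + 4*G)² - 46)/(-106 + G) = (-46 + (-5 + 4*G)²)/(-106 + G))
(g(-6) - 23424) - u(80) = (-157 - 23424) - (-46 + (-5 + 4*80)²)/(-106 + 80) = -23581 - (-46 + (-5 + 320)²)/(-26) = -23581 - (-1)*(-46 + 315²)/26 = -23581 - (-1)*(-46 + 99225)/26 = -23581 - (-1)*99179/26 = -23581 - 1*(-99179/26) = -23581 + 99179/26 = -513927/26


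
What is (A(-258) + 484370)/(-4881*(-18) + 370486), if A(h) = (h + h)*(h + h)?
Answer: 375313/229172 ≈ 1.6377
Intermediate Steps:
A(h) = 4*h**2 (A(h) = (2*h)*(2*h) = 4*h**2)
(A(-258) + 484370)/(-4881*(-18) + 370486) = (4*(-258)**2 + 484370)/(-4881*(-18) + 370486) = (4*66564 + 484370)/(87858 + 370486) = (266256 + 484370)/458344 = 750626*(1/458344) = 375313/229172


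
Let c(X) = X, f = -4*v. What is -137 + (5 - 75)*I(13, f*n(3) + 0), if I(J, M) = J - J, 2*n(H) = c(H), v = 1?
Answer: -137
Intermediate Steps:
f = -4 (f = -4*1 = -4)
n(H) = H/2
I(J, M) = 0
-137 + (5 - 75)*I(13, f*n(3) + 0) = -137 + (5 - 75)*0 = -137 - 70*0 = -137 + 0 = -137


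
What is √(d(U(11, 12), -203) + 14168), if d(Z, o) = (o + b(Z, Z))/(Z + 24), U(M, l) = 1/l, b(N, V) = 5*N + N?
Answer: √4092122/17 ≈ 118.99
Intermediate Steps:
b(N, V) = 6*N
d(Z, o) = (o + 6*Z)/(24 + Z) (d(Z, o) = (o + 6*Z)/(Z + 24) = (o + 6*Z)/(24 + Z))
√(d(U(11, 12), -203) + 14168) = √((-203 + 6/12)/(24 + 1/12) + 14168) = √((-203 + 6*(1/12))/(24 + 1/12) + 14168) = √((-203 + ½)/(289/12) + 14168) = √((12/289)*(-405/2) + 14168) = √(-2430/289 + 14168) = √(4092122/289) = √4092122/17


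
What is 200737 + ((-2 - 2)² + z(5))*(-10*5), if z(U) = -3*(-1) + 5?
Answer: 199537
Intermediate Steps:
z(U) = 8 (z(U) = 3 + 5 = 8)
200737 + ((-2 - 2)² + z(5))*(-10*5) = 200737 + ((-2 - 2)² + 8)*(-10*5) = 200737 + ((-4)² + 8)*(-50) = 200737 + (16 + 8)*(-50) = 200737 + 24*(-50) = 200737 - 1200 = 199537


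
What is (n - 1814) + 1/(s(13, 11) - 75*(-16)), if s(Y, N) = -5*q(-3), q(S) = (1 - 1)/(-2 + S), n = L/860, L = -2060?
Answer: -93725957/51600 ≈ -1816.4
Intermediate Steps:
n = -103/43 (n = -2060/860 = -2060*1/860 = -103/43 ≈ -2.3953)
q(S) = 0 (q(S) = 0/(-2 + S) = 0)
s(Y, N) = 0 (s(Y, N) = -5*0 = 0)
(n - 1814) + 1/(s(13, 11) - 75*(-16)) = (-103/43 - 1814) + 1/(0 - 75*(-16)) = -78105/43 + 1/(0 + 1200) = -78105/43 + 1/1200 = -93725957/51600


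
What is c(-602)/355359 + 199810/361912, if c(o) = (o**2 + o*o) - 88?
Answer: 166644573215/64304343204 ≈ 2.5915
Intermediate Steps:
c(o) = -88 + 2*o**2 (c(o) = (o**2 + o**2) - 88 = 2*o**2 - 88 = -88 + 2*o**2)
c(-602)/355359 + 199810/361912 = (-88 + 2*(-602)**2)/355359 + 199810/361912 = (-88 + 2*362404)*(1/355359) + 199810*(1/361912) = (-88 + 724808)*(1/355359) + 99905/180956 = 724720*(1/355359) + 99905/180956 = 724720/355359 + 99905/180956 = 166644573215/64304343204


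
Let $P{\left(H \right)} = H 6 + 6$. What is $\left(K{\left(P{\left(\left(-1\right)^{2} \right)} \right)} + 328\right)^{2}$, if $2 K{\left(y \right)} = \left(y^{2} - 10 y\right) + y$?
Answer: $119716$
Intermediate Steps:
$P{\left(H \right)} = 6 + 6 H$ ($P{\left(H \right)} = 6 H + 6 = 6 + 6 H$)
$K{\left(y \right)} = \frac{y^{2}}{2} - \frac{9 y}{2}$ ($K{\left(y \right)} = \frac{\left(y^{2} - 10 y\right) + y}{2} = \frac{y^{2} - 9 y}{2} = \frac{y^{2}}{2} - \frac{9 y}{2}$)
$\left(K{\left(P{\left(\left(-1\right)^{2} \right)} \right)} + 328\right)^{2} = \left(\frac{\left(6 + 6 \left(-1\right)^{2}\right) \left(-9 + \left(6 + 6 \left(-1\right)^{2}\right)\right)}{2} + 328\right)^{2} = \left(\frac{\left(6 + 6 \cdot 1\right) \left(-9 + \left(6 + 6 \cdot 1\right)\right)}{2} + 328\right)^{2} = \left(\frac{\left(6 + 6\right) \left(-9 + \left(6 + 6\right)\right)}{2} + 328\right)^{2} = \left(\frac{1}{2} \cdot 12 \left(-9 + 12\right) + 328\right)^{2} = \left(\frac{1}{2} \cdot 12 \cdot 3 + 328\right)^{2} = \left(18 + 328\right)^{2} = 346^{2} = 119716$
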